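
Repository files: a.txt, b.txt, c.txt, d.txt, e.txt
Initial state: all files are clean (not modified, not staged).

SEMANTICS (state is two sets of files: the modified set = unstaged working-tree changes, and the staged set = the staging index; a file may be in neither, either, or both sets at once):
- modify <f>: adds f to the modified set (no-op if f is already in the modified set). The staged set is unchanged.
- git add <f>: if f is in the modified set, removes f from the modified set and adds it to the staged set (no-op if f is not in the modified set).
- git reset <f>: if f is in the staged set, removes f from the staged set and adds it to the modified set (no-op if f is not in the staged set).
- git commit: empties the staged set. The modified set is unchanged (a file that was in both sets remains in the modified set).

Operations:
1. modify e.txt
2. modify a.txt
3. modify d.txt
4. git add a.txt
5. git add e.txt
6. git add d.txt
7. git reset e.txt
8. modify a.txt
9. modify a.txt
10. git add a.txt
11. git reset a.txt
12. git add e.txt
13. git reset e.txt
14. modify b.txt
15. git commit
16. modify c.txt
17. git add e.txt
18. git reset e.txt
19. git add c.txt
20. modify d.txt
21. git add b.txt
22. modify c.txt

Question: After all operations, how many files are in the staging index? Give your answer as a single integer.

After op 1 (modify e.txt): modified={e.txt} staged={none}
After op 2 (modify a.txt): modified={a.txt, e.txt} staged={none}
After op 3 (modify d.txt): modified={a.txt, d.txt, e.txt} staged={none}
After op 4 (git add a.txt): modified={d.txt, e.txt} staged={a.txt}
After op 5 (git add e.txt): modified={d.txt} staged={a.txt, e.txt}
After op 6 (git add d.txt): modified={none} staged={a.txt, d.txt, e.txt}
After op 7 (git reset e.txt): modified={e.txt} staged={a.txt, d.txt}
After op 8 (modify a.txt): modified={a.txt, e.txt} staged={a.txt, d.txt}
After op 9 (modify a.txt): modified={a.txt, e.txt} staged={a.txt, d.txt}
After op 10 (git add a.txt): modified={e.txt} staged={a.txt, d.txt}
After op 11 (git reset a.txt): modified={a.txt, e.txt} staged={d.txt}
After op 12 (git add e.txt): modified={a.txt} staged={d.txt, e.txt}
After op 13 (git reset e.txt): modified={a.txt, e.txt} staged={d.txt}
After op 14 (modify b.txt): modified={a.txt, b.txt, e.txt} staged={d.txt}
After op 15 (git commit): modified={a.txt, b.txt, e.txt} staged={none}
After op 16 (modify c.txt): modified={a.txt, b.txt, c.txt, e.txt} staged={none}
After op 17 (git add e.txt): modified={a.txt, b.txt, c.txt} staged={e.txt}
After op 18 (git reset e.txt): modified={a.txt, b.txt, c.txt, e.txt} staged={none}
After op 19 (git add c.txt): modified={a.txt, b.txt, e.txt} staged={c.txt}
After op 20 (modify d.txt): modified={a.txt, b.txt, d.txt, e.txt} staged={c.txt}
After op 21 (git add b.txt): modified={a.txt, d.txt, e.txt} staged={b.txt, c.txt}
After op 22 (modify c.txt): modified={a.txt, c.txt, d.txt, e.txt} staged={b.txt, c.txt}
Final staged set: {b.txt, c.txt} -> count=2

Answer: 2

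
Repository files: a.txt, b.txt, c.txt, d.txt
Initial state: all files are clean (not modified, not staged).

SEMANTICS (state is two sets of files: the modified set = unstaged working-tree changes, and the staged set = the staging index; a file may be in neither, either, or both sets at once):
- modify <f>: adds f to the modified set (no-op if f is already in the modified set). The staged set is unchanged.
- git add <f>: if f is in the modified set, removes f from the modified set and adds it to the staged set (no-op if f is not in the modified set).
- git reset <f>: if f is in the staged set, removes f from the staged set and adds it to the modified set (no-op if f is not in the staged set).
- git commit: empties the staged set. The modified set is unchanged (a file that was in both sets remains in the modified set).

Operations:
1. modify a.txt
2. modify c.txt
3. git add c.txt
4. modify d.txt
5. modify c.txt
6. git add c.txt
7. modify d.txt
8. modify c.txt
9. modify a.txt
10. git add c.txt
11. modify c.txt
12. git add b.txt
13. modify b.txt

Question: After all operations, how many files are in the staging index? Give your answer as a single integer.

Answer: 1

Derivation:
After op 1 (modify a.txt): modified={a.txt} staged={none}
After op 2 (modify c.txt): modified={a.txt, c.txt} staged={none}
After op 3 (git add c.txt): modified={a.txt} staged={c.txt}
After op 4 (modify d.txt): modified={a.txt, d.txt} staged={c.txt}
After op 5 (modify c.txt): modified={a.txt, c.txt, d.txt} staged={c.txt}
After op 6 (git add c.txt): modified={a.txt, d.txt} staged={c.txt}
After op 7 (modify d.txt): modified={a.txt, d.txt} staged={c.txt}
After op 8 (modify c.txt): modified={a.txt, c.txt, d.txt} staged={c.txt}
After op 9 (modify a.txt): modified={a.txt, c.txt, d.txt} staged={c.txt}
After op 10 (git add c.txt): modified={a.txt, d.txt} staged={c.txt}
After op 11 (modify c.txt): modified={a.txt, c.txt, d.txt} staged={c.txt}
After op 12 (git add b.txt): modified={a.txt, c.txt, d.txt} staged={c.txt}
After op 13 (modify b.txt): modified={a.txt, b.txt, c.txt, d.txt} staged={c.txt}
Final staged set: {c.txt} -> count=1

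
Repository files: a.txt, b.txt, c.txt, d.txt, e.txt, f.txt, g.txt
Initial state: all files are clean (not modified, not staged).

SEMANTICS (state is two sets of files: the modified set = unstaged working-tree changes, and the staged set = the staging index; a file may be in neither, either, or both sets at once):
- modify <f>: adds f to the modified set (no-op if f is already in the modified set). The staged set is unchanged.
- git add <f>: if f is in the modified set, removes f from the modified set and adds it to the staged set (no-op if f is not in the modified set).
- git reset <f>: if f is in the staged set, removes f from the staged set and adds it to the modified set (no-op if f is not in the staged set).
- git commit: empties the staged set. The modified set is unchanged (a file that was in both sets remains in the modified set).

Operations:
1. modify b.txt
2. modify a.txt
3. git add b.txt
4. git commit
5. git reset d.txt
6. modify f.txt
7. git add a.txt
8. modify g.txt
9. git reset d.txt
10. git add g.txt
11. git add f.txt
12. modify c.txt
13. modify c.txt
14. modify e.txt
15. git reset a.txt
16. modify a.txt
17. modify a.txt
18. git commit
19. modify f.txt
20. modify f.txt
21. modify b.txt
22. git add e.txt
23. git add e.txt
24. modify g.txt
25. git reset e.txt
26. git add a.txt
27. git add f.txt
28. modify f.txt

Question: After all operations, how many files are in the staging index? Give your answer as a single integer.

Answer: 2

Derivation:
After op 1 (modify b.txt): modified={b.txt} staged={none}
After op 2 (modify a.txt): modified={a.txt, b.txt} staged={none}
After op 3 (git add b.txt): modified={a.txt} staged={b.txt}
After op 4 (git commit): modified={a.txt} staged={none}
After op 5 (git reset d.txt): modified={a.txt} staged={none}
After op 6 (modify f.txt): modified={a.txt, f.txt} staged={none}
After op 7 (git add a.txt): modified={f.txt} staged={a.txt}
After op 8 (modify g.txt): modified={f.txt, g.txt} staged={a.txt}
After op 9 (git reset d.txt): modified={f.txt, g.txt} staged={a.txt}
After op 10 (git add g.txt): modified={f.txt} staged={a.txt, g.txt}
After op 11 (git add f.txt): modified={none} staged={a.txt, f.txt, g.txt}
After op 12 (modify c.txt): modified={c.txt} staged={a.txt, f.txt, g.txt}
After op 13 (modify c.txt): modified={c.txt} staged={a.txt, f.txt, g.txt}
After op 14 (modify e.txt): modified={c.txt, e.txt} staged={a.txt, f.txt, g.txt}
After op 15 (git reset a.txt): modified={a.txt, c.txt, e.txt} staged={f.txt, g.txt}
After op 16 (modify a.txt): modified={a.txt, c.txt, e.txt} staged={f.txt, g.txt}
After op 17 (modify a.txt): modified={a.txt, c.txt, e.txt} staged={f.txt, g.txt}
After op 18 (git commit): modified={a.txt, c.txt, e.txt} staged={none}
After op 19 (modify f.txt): modified={a.txt, c.txt, e.txt, f.txt} staged={none}
After op 20 (modify f.txt): modified={a.txt, c.txt, e.txt, f.txt} staged={none}
After op 21 (modify b.txt): modified={a.txt, b.txt, c.txt, e.txt, f.txt} staged={none}
After op 22 (git add e.txt): modified={a.txt, b.txt, c.txt, f.txt} staged={e.txt}
After op 23 (git add e.txt): modified={a.txt, b.txt, c.txt, f.txt} staged={e.txt}
After op 24 (modify g.txt): modified={a.txt, b.txt, c.txt, f.txt, g.txt} staged={e.txt}
After op 25 (git reset e.txt): modified={a.txt, b.txt, c.txt, e.txt, f.txt, g.txt} staged={none}
After op 26 (git add a.txt): modified={b.txt, c.txt, e.txt, f.txt, g.txt} staged={a.txt}
After op 27 (git add f.txt): modified={b.txt, c.txt, e.txt, g.txt} staged={a.txt, f.txt}
After op 28 (modify f.txt): modified={b.txt, c.txt, e.txt, f.txt, g.txt} staged={a.txt, f.txt}
Final staged set: {a.txt, f.txt} -> count=2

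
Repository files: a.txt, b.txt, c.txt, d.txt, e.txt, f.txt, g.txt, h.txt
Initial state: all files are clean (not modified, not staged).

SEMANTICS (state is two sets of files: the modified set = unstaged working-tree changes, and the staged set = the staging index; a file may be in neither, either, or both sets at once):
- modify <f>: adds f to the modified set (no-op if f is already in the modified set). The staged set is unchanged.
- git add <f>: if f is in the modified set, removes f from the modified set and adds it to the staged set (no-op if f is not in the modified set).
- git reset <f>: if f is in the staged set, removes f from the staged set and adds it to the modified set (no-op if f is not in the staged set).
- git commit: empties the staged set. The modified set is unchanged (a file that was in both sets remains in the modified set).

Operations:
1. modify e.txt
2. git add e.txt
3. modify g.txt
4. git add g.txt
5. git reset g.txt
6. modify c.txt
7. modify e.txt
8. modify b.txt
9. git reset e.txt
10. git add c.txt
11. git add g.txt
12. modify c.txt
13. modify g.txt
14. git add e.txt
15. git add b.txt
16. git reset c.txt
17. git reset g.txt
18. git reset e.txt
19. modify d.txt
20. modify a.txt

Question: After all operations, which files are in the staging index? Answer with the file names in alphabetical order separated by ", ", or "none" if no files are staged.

Answer: b.txt

Derivation:
After op 1 (modify e.txt): modified={e.txt} staged={none}
After op 2 (git add e.txt): modified={none} staged={e.txt}
After op 3 (modify g.txt): modified={g.txt} staged={e.txt}
After op 4 (git add g.txt): modified={none} staged={e.txt, g.txt}
After op 5 (git reset g.txt): modified={g.txt} staged={e.txt}
After op 6 (modify c.txt): modified={c.txt, g.txt} staged={e.txt}
After op 7 (modify e.txt): modified={c.txt, e.txt, g.txt} staged={e.txt}
After op 8 (modify b.txt): modified={b.txt, c.txt, e.txt, g.txt} staged={e.txt}
After op 9 (git reset e.txt): modified={b.txt, c.txt, e.txt, g.txt} staged={none}
After op 10 (git add c.txt): modified={b.txt, e.txt, g.txt} staged={c.txt}
After op 11 (git add g.txt): modified={b.txt, e.txt} staged={c.txt, g.txt}
After op 12 (modify c.txt): modified={b.txt, c.txt, e.txt} staged={c.txt, g.txt}
After op 13 (modify g.txt): modified={b.txt, c.txt, e.txt, g.txt} staged={c.txt, g.txt}
After op 14 (git add e.txt): modified={b.txt, c.txt, g.txt} staged={c.txt, e.txt, g.txt}
After op 15 (git add b.txt): modified={c.txt, g.txt} staged={b.txt, c.txt, e.txt, g.txt}
After op 16 (git reset c.txt): modified={c.txt, g.txt} staged={b.txt, e.txt, g.txt}
After op 17 (git reset g.txt): modified={c.txt, g.txt} staged={b.txt, e.txt}
After op 18 (git reset e.txt): modified={c.txt, e.txt, g.txt} staged={b.txt}
After op 19 (modify d.txt): modified={c.txt, d.txt, e.txt, g.txt} staged={b.txt}
After op 20 (modify a.txt): modified={a.txt, c.txt, d.txt, e.txt, g.txt} staged={b.txt}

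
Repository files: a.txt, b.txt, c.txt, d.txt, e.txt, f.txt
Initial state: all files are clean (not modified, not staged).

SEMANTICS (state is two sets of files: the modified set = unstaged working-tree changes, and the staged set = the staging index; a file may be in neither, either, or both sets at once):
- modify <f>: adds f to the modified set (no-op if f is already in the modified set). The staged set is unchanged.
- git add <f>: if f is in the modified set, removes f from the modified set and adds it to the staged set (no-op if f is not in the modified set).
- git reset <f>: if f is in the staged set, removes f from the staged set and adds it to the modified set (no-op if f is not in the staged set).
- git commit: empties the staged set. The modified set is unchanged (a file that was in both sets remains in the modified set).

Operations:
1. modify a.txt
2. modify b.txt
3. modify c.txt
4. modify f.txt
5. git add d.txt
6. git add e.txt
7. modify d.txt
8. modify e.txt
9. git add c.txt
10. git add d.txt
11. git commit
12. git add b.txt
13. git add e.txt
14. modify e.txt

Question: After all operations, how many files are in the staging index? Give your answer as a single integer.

After op 1 (modify a.txt): modified={a.txt} staged={none}
After op 2 (modify b.txt): modified={a.txt, b.txt} staged={none}
After op 3 (modify c.txt): modified={a.txt, b.txt, c.txt} staged={none}
After op 4 (modify f.txt): modified={a.txt, b.txt, c.txt, f.txt} staged={none}
After op 5 (git add d.txt): modified={a.txt, b.txt, c.txt, f.txt} staged={none}
After op 6 (git add e.txt): modified={a.txt, b.txt, c.txt, f.txt} staged={none}
After op 7 (modify d.txt): modified={a.txt, b.txt, c.txt, d.txt, f.txt} staged={none}
After op 8 (modify e.txt): modified={a.txt, b.txt, c.txt, d.txt, e.txt, f.txt} staged={none}
After op 9 (git add c.txt): modified={a.txt, b.txt, d.txt, e.txt, f.txt} staged={c.txt}
After op 10 (git add d.txt): modified={a.txt, b.txt, e.txt, f.txt} staged={c.txt, d.txt}
After op 11 (git commit): modified={a.txt, b.txt, e.txt, f.txt} staged={none}
After op 12 (git add b.txt): modified={a.txt, e.txt, f.txt} staged={b.txt}
After op 13 (git add e.txt): modified={a.txt, f.txt} staged={b.txt, e.txt}
After op 14 (modify e.txt): modified={a.txt, e.txt, f.txt} staged={b.txt, e.txt}
Final staged set: {b.txt, e.txt} -> count=2

Answer: 2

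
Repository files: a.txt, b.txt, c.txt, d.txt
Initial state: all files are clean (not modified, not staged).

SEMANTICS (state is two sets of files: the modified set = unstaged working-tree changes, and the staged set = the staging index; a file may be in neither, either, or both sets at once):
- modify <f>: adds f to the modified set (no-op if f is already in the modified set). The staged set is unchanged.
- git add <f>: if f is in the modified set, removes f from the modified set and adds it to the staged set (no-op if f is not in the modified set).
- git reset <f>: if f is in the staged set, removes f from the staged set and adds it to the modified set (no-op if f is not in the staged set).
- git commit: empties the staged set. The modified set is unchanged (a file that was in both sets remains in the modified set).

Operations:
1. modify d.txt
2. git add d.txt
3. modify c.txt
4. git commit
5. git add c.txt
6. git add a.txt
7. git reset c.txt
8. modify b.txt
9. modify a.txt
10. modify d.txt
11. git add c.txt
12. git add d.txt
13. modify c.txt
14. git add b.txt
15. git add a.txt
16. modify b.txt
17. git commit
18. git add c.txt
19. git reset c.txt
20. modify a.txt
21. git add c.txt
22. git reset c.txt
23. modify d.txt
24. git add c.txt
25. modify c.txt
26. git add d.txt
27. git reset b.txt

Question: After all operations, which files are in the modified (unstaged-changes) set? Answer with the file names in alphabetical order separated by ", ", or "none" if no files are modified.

After op 1 (modify d.txt): modified={d.txt} staged={none}
After op 2 (git add d.txt): modified={none} staged={d.txt}
After op 3 (modify c.txt): modified={c.txt} staged={d.txt}
After op 4 (git commit): modified={c.txt} staged={none}
After op 5 (git add c.txt): modified={none} staged={c.txt}
After op 6 (git add a.txt): modified={none} staged={c.txt}
After op 7 (git reset c.txt): modified={c.txt} staged={none}
After op 8 (modify b.txt): modified={b.txt, c.txt} staged={none}
After op 9 (modify a.txt): modified={a.txt, b.txt, c.txt} staged={none}
After op 10 (modify d.txt): modified={a.txt, b.txt, c.txt, d.txt} staged={none}
After op 11 (git add c.txt): modified={a.txt, b.txt, d.txt} staged={c.txt}
After op 12 (git add d.txt): modified={a.txt, b.txt} staged={c.txt, d.txt}
After op 13 (modify c.txt): modified={a.txt, b.txt, c.txt} staged={c.txt, d.txt}
After op 14 (git add b.txt): modified={a.txt, c.txt} staged={b.txt, c.txt, d.txt}
After op 15 (git add a.txt): modified={c.txt} staged={a.txt, b.txt, c.txt, d.txt}
After op 16 (modify b.txt): modified={b.txt, c.txt} staged={a.txt, b.txt, c.txt, d.txt}
After op 17 (git commit): modified={b.txt, c.txt} staged={none}
After op 18 (git add c.txt): modified={b.txt} staged={c.txt}
After op 19 (git reset c.txt): modified={b.txt, c.txt} staged={none}
After op 20 (modify a.txt): modified={a.txt, b.txt, c.txt} staged={none}
After op 21 (git add c.txt): modified={a.txt, b.txt} staged={c.txt}
After op 22 (git reset c.txt): modified={a.txt, b.txt, c.txt} staged={none}
After op 23 (modify d.txt): modified={a.txt, b.txt, c.txt, d.txt} staged={none}
After op 24 (git add c.txt): modified={a.txt, b.txt, d.txt} staged={c.txt}
After op 25 (modify c.txt): modified={a.txt, b.txt, c.txt, d.txt} staged={c.txt}
After op 26 (git add d.txt): modified={a.txt, b.txt, c.txt} staged={c.txt, d.txt}
After op 27 (git reset b.txt): modified={a.txt, b.txt, c.txt} staged={c.txt, d.txt}

Answer: a.txt, b.txt, c.txt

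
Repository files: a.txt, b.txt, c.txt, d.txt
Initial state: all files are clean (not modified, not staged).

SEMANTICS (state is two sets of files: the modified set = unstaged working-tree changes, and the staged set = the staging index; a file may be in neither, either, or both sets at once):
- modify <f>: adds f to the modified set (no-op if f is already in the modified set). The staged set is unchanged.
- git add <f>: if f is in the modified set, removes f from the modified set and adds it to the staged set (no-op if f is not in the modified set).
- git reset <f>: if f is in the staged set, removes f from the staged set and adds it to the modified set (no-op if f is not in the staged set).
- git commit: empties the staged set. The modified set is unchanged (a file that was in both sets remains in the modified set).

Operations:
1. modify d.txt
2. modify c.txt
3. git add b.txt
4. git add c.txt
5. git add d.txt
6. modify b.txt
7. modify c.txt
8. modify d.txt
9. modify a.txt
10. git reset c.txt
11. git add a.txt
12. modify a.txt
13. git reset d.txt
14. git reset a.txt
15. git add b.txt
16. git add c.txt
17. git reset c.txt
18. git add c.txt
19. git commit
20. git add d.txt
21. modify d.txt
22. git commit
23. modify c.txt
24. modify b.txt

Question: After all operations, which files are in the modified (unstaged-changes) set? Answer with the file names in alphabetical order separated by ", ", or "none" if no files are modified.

After op 1 (modify d.txt): modified={d.txt} staged={none}
After op 2 (modify c.txt): modified={c.txt, d.txt} staged={none}
After op 3 (git add b.txt): modified={c.txt, d.txt} staged={none}
After op 4 (git add c.txt): modified={d.txt} staged={c.txt}
After op 5 (git add d.txt): modified={none} staged={c.txt, d.txt}
After op 6 (modify b.txt): modified={b.txt} staged={c.txt, d.txt}
After op 7 (modify c.txt): modified={b.txt, c.txt} staged={c.txt, d.txt}
After op 8 (modify d.txt): modified={b.txt, c.txt, d.txt} staged={c.txt, d.txt}
After op 9 (modify a.txt): modified={a.txt, b.txt, c.txt, d.txt} staged={c.txt, d.txt}
After op 10 (git reset c.txt): modified={a.txt, b.txt, c.txt, d.txt} staged={d.txt}
After op 11 (git add a.txt): modified={b.txt, c.txt, d.txt} staged={a.txt, d.txt}
After op 12 (modify a.txt): modified={a.txt, b.txt, c.txt, d.txt} staged={a.txt, d.txt}
After op 13 (git reset d.txt): modified={a.txt, b.txt, c.txt, d.txt} staged={a.txt}
After op 14 (git reset a.txt): modified={a.txt, b.txt, c.txt, d.txt} staged={none}
After op 15 (git add b.txt): modified={a.txt, c.txt, d.txt} staged={b.txt}
After op 16 (git add c.txt): modified={a.txt, d.txt} staged={b.txt, c.txt}
After op 17 (git reset c.txt): modified={a.txt, c.txt, d.txt} staged={b.txt}
After op 18 (git add c.txt): modified={a.txt, d.txt} staged={b.txt, c.txt}
After op 19 (git commit): modified={a.txt, d.txt} staged={none}
After op 20 (git add d.txt): modified={a.txt} staged={d.txt}
After op 21 (modify d.txt): modified={a.txt, d.txt} staged={d.txt}
After op 22 (git commit): modified={a.txt, d.txt} staged={none}
After op 23 (modify c.txt): modified={a.txt, c.txt, d.txt} staged={none}
After op 24 (modify b.txt): modified={a.txt, b.txt, c.txt, d.txt} staged={none}

Answer: a.txt, b.txt, c.txt, d.txt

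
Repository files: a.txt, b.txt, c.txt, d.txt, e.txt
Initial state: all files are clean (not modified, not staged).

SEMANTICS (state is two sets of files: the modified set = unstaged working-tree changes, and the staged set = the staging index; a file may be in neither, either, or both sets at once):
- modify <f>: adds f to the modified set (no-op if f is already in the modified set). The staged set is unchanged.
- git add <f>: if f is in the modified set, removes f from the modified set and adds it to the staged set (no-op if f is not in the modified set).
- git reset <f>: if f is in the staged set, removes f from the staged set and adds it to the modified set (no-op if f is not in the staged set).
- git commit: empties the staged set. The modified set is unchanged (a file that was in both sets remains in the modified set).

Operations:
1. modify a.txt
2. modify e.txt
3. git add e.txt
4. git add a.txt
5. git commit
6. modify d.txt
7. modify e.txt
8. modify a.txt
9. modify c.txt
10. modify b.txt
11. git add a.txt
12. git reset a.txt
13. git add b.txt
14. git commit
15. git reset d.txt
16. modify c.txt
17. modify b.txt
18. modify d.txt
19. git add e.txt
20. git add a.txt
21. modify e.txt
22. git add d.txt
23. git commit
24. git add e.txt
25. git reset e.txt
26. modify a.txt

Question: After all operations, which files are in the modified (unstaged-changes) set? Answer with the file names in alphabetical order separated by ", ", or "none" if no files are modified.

Answer: a.txt, b.txt, c.txt, e.txt

Derivation:
After op 1 (modify a.txt): modified={a.txt} staged={none}
After op 2 (modify e.txt): modified={a.txt, e.txt} staged={none}
After op 3 (git add e.txt): modified={a.txt} staged={e.txt}
After op 4 (git add a.txt): modified={none} staged={a.txt, e.txt}
After op 5 (git commit): modified={none} staged={none}
After op 6 (modify d.txt): modified={d.txt} staged={none}
After op 7 (modify e.txt): modified={d.txt, e.txt} staged={none}
After op 8 (modify a.txt): modified={a.txt, d.txt, e.txt} staged={none}
After op 9 (modify c.txt): modified={a.txt, c.txt, d.txt, e.txt} staged={none}
After op 10 (modify b.txt): modified={a.txt, b.txt, c.txt, d.txt, e.txt} staged={none}
After op 11 (git add a.txt): modified={b.txt, c.txt, d.txt, e.txt} staged={a.txt}
After op 12 (git reset a.txt): modified={a.txt, b.txt, c.txt, d.txt, e.txt} staged={none}
After op 13 (git add b.txt): modified={a.txt, c.txt, d.txt, e.txt} staged={b.txt}
After op 14 (git commit): modified={a.txt, c.txt, d.txt, e.txt} staged={none}
After op 15 (git reset d.txt): modified={a.txt, c.txt, d.txt, e.txt} staged={none}
After op 16 (modify c.txt): modified={a.txt, c.txt, d.txt, e.txt} staged={none}
After op 17 (modify b.txt): modified={a.txt, b.txt, c.txt, d.txt, e.txt} staged={none}
After op 18 (modify d.txt): modified={a.txt, b.txt, c.txt, d.txt, e.txt} staged={none}
After op 19 (git add e.txt): modified={a.txt, b.txt, c.txt, d.txt} staged={e.txt}
After op 20 (git add a.txt): modified={b.txt, c.txt, d.txt} staged={a.txt, e.txt}
After op 21 (modify e.txt): modified={b.txt, c.txt, d.txt, e.txt} staged={a.txt, e.txt}
After op 22 (git add d.txt): modified={b.txt, c.txt, e.txt} staged={a.txt, d.txt, e.txt}
After op 23 (git commit): modified={b.txt, c.txt, e.txt} staged={none}
After op 24 (git add e.txt): modified={b.txt, c.txt} staged={e.txt}
After op 25 (git reset e.txt): modified={b.txt, c.txt, e.txt} staged={none}
After op 26 (modify a.txt): modified={a.txt, b.txt, c.txt, e.txt} staged={none}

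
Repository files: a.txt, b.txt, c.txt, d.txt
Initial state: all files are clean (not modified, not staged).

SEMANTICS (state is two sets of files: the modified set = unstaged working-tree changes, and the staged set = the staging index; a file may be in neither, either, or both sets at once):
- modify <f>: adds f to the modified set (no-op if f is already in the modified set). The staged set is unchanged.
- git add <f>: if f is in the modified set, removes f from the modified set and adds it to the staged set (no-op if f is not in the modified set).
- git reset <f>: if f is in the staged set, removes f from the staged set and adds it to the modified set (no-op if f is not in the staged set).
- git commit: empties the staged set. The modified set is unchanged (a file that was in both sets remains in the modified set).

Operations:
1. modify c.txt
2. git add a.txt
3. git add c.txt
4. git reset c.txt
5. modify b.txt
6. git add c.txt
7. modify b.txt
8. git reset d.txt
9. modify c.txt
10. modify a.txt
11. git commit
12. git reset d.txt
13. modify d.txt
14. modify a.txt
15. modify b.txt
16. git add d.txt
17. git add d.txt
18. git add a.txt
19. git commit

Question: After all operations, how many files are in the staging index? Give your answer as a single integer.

After op 1 (modify c.txt): modified={c.txt} staged={none}
After op 2 (git add a.txt): modified={c.txt} staged={none}
After op 3 (git add c.txt): modified={none} staged={c.txt}
After op 4 (git reset c.txt): modified={c.txt} staged={none}
After op 5 (modify b.txt): modified={b.txt, c.txt} staged={none}
After op 6 (git add c.txt): modified={b.txt} staged={c.txt}
After op 7 (modify b.txt): modified={b.txt} staged={c.txt}
After op 8 (git reset d.txt): modified={b.txt} staged={c.txt}
After op 9 (modify c.txt): modified={b.txt, c.txt} staged={c.txt}
After op 10 (modify a.txt): modified={a.txt, b.txt, c.txt} staged={c.txt}
After op 11 (git commit): modified={a.txt, b.txt, c.txt} staged={none}
After op 12 (git reset d.txt): modified={a.txt, b.txt, c.txt} staged={none}
After op 13 (modify d.txt): modified={a.txt, b.txt, c.txt, d.txt} staged={none}
After op 14 (modify a.txt): modified={a.txt, b.txt, c.txt, d.txt} staged={none}
After op 15 (modify b.txt): modified={a.txt, b.txt, c.txt, d.txt} staged={none}
After op 16 (git add d.txt): modified={a.txt, b.txt, c.txt} staged={d.txt}
After op 17 (git add d.txt): modified={a.txt, b.txt, c.txt} staged={d.txt}
After op 18 (git add a.txt): modified={b.txt, c.txt} staged={a.txt, d.txt}
After op 19 (git commit): modified={b.txt, c.txt} staged={none}
Final staged set: {none} -> count=0

Answer: 0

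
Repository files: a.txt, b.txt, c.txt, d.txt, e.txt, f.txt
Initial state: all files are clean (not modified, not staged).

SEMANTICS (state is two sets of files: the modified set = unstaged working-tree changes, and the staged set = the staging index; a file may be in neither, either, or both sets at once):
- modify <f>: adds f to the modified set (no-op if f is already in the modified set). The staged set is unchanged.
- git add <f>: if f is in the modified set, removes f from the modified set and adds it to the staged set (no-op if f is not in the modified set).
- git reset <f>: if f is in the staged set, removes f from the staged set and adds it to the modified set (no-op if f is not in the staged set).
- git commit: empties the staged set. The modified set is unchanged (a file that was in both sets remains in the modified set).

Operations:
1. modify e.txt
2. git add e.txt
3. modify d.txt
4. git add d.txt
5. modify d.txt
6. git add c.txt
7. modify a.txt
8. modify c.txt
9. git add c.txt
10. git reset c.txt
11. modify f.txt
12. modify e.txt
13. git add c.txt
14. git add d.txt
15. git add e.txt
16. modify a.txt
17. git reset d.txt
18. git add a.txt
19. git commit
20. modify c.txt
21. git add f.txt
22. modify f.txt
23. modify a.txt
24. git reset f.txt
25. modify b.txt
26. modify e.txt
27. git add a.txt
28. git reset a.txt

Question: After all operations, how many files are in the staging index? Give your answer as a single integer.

Answer: 0

Derivation:
After op 1 (modify e.txt): modified={e.txt} staged={none}
After op 2 (git add e.txt): modified={none} staged={e.txt}
After op 3 (modify d.txt): modified={d.txt} staged={e.txt}
After op 4 (git add d.txt): modified={none} staged={d.txt, e.txt}
After op 5 (modify d.txt): modified={d.txt} staged={d.txt, e.txt}
After op 6 (git add c.txt): modified={d.txt} staged={d.txt, e.txt}
After op 7 (modify a.txt): modified={a.txt, d.txt} staged={d.txt, e.txt}
After op 8 (modify c.txt): modified={a.txt, c.txt, d.txt} staged={d.txt, e.txt}
After op 9 (git add c.txt): modified={a.txt, d.txt} staged={c.txt, d.txt, e.txt}
After op 10 (git reset c.txt): modified={a.txt, c.txt, d.txt} staged={d.txt, e.txt}
After op 11 (modify f.txt): modified={a.txt, c.txt, d.txt, f.txt} staged={d.txt, e.txt}
After op 12 (modify e.txt): modified={a.txt, c.txt, d.txt, e.txt, f.txt} staged={d.txt, e.txt}
After op 13 (git add c.txt): modified={a.txt, d.txt, e.txt, f.txt} staged={c.txt, d.txt, e.txt}
After op 14 (git add d.txt): modified={a.txt, e.txt, f.txt} staged={c.txt, d.txt, e.txt}
After op 15 (git add e.txt): modified={a.txt, f.txt} staged={c.txt, d.txt, e.txt}
After op 16 (modify a.txt): modified={a.txt, f.txt} staged={c.txt, d.txt, e.txt}
After op 17 (git reset d.txt): modified={a.txt, d.txt, f.txt} staged={c.txt, e.txt}
After op 18 (git add a.txt): modified={d.txt, f.txt} staged={a.txt, c.txt, e.txt}
After op 19 (git commit): modified={d.txt, f.txt} staged={none}
After op 20 (modify c.txt): modified={c.txt, d.txt, f.txt} staged={none}
After op 21 (git add f.txt): modified={c.txt, d.txt} staged={f.txt}
After op 22 (modify f.txt): modified={c.txt, d.txt, f.txt} staged={f.txt}
After op 23 (modify a.txt): modified={a.txt, c.txt, d.txt, f.txt} staged={f.txt}
After op 24 (git reset f.txt): modified={a.txt, c.txt, d.txt, f.txt} staged={none}
After op 25 (modify b.txt): modified={a.txt, b.txt, c.txt, d.txt, f.txt} staged={none}
After op 26 (modify e.txt): modified={a.txt, b.txt, c.txt, d.txt, e.txt, f.txt} staged={none}
After op 27 (git add a.txt): modified={b.txt, c.txt, d.txt, e.txt, f.txt} staged={a.txt}
After op 28 (git reset a.txt): modified={a.txt, b.txt, c.txt, d.txt, e.txt, f.txt} staged={none}
Final staged set: {none} -> count=0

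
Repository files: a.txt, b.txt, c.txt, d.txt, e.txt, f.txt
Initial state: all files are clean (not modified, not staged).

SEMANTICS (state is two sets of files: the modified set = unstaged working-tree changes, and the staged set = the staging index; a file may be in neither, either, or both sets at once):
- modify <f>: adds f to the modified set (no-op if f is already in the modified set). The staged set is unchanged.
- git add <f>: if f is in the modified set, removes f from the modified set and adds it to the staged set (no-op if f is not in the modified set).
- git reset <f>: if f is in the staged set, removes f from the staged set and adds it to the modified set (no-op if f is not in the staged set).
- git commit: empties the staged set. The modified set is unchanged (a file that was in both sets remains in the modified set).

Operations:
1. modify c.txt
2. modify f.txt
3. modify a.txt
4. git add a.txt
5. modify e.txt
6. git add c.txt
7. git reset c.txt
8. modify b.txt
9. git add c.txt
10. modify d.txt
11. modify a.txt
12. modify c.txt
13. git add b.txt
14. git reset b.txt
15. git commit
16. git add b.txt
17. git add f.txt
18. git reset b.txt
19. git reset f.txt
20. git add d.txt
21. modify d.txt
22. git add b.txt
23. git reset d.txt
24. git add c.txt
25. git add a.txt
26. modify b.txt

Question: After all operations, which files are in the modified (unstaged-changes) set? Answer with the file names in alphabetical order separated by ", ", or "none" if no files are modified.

Answer: b.txt, d.txt, e.txt, f.txt

Derivation:
After op 1 (modify c.txt): modified={c.txt} staged={none}
After op 2 (modify f.txt): modified={c.txt, f.txt} staged={none}
After op 3 (modify a.txt): modified={a.txt, c.txt, f.txt} staged={none}
After op 4 (git add a.txt): modified={c.txt, f.txt} staged={a.txt}
After op 5 (modify e.txt): modified={c.txt, e.txt, f.txt} staged={a.txt}
After op 6 (git add c.txt): modified={e.txt, f.txt} staged={a.txt, c.txt}
After op 7 (git reset c.txt): modified={c.txt, e.txt, f.txt} staged={a.txt}
After op 8 (modify b.txt): modified={b.txt, c.txt, e.txt, f.txt} staged={a.txt}
After op 9 (git add c.txt): modified={b.txt, e.txt, f.txt} staged={a.txt, c.txt}
After op 10 (modify d.txt): modified={b.txt, d.txt, e.txt, f.txt} staged={a.txt, c.txt}
After op 11 (modify a.txt): modified={a.txt, b.txt, d.txt, e.txt, f.txt} staged={a.txt, c.txt}
After op 12 (modify c.txt): modified={a.txt, b.txt, c.txt, d.txt, e.txt, f.txt} staged={a.txt, c.txt}
After op 13 (git add b.txt): modified={a.txt, c.txt, d.txt, e.txt, f.txt} staged={a.txt, b.txt, c.txt}
After op 14 (git reset b.txt): modified={a.txt, b.txt, c.txt, d.txt, e.txt, f.txt} staged={a.txt, c.txt}
After op 15 (git commit): modified={a.txt, b.txt, c.txt, d.txt, e.txt, f.txt} staged={none}
After op 16 (git add b.txt): modified={a.txt, c.txt, d.txt, e.txt, f.txt} staged={b.txt}
After op 17 (git add f.txt): modified={a.txt, c.txt, d.txt, e.txt} staged={b.txt, f.txt}
After op 18 (git reset b.txt): modified={a.txt, b.txt, c.txt, d.txt, e.txt} staged={f.txt}
After op 19 (git reset f.txt): modified={a.txt, b.txt, c.txt, d.txt, e.txt, f.txt} staged={none}
After op 20 (git add d.txt): modified={a.txt, b.txt, c.txt, e.txt, f.txt} staged={d.txt}
After op 21 (modify d.txt): modified={a.txt, b.txt, c.txt, d.txt, e.txt, f.txt} staged={d.txt}
After op 22 (git add b.txt): modified={a.txt, c.txt, d.txt, e.txt, f.txt} staged={b.txt, d.txt}
After op 23 (git reset d.txt): modified={a.txt, c.txt, d.txt, e.txt, f.txt} staged={b.txt}
After op 24 (git add c.txt): modified={a.txt, d.txt, e.txt, f.txt} staged={b.txt, c.txt}
After op 25 (git add a.txt): modified={d.txt, e.txt, f.txt} staged={a.txt, b.txt, c.txt}
After op 26 (modify b.txt): modified={b.txt, d.txt, e.txt, f.txt} staged={a.txt, b.txt, c.txt}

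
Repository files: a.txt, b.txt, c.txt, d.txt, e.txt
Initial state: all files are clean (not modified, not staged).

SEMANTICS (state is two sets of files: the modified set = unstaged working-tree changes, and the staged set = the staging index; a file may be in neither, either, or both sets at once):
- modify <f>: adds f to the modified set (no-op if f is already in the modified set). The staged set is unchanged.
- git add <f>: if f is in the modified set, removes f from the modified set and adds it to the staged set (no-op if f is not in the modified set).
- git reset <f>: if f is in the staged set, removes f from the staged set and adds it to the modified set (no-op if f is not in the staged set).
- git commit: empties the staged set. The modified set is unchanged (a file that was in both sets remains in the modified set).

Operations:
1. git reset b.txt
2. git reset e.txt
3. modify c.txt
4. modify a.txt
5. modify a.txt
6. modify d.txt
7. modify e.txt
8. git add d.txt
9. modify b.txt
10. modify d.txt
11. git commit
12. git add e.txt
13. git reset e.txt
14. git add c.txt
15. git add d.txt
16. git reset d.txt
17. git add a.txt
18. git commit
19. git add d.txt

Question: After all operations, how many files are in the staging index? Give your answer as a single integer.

Answer: 1

Derivation:
After op 1 (git reset b.txt): modified={none} staged={none}
After op 2 (git reset e.txt): modified={none} staged={none}
After op 3 (modify c.txt): modified={c.txt} staged={none}
After op 4 (modify a.txt): modified={a.txt, c.txt} staged={none}
After op 5 (modify a.txt): modified={a.txt, c.txt} staged={none}
After op 6 (modify d.txt): modified={a.txt, c.txt, d.txt} staged={none}
After op 7 (modify e.txt): modified={a.txt, c.txt, d.txt, e.txt} staged={none}
After op 8 (git add d.txt): modified={a.txt, c.txt, e.txt} staged={d.txt}
After op 9 (modify b.txt): modified={a.txt, b.txt, c.txt, e.txt} staged={d.txt}
After op 10 (modify d.txt): modified={a.txt, b.txt, c.txt, d.txt, e.txt} staged={d.txt}
After op 11 (git commit): modified={a.txt, b.txt, c.txt, d.txt, e.txt} staged={none}
After op 12 (git add e.txt): modified={a.txt, b.txt, c.txt, d.txt} staged={e.txt}
After op 13 (git reset e.txt): modified={a.txt, b.txt, c.txt, d.txt, e.txt} staged={none}
After op 14 (git add c.txt): modified={a.txt, b.txt, d.txt, e.txt} staged={c.txt}
After op 15 (git add d.txt): modified={a.txt, b.txt, e.txt} staged={c.txt, d.txt}
After op 16 (git reset d.txt): modified={a.txt, b.txt, d.txt, e.txt} staged={c.txt}
After op 17 (git add a.txt): modified={b.txt, d.txt, e.txt} staged={a.txt, c.txt}
After op 18 (git commit): modified={b.txt, d.txt, e.txt} staged={none}
After op 19 (git add d.txt): modified={b.txt, e.txt} staged={d.txt}
Final staged set: {d.txt} -> count=1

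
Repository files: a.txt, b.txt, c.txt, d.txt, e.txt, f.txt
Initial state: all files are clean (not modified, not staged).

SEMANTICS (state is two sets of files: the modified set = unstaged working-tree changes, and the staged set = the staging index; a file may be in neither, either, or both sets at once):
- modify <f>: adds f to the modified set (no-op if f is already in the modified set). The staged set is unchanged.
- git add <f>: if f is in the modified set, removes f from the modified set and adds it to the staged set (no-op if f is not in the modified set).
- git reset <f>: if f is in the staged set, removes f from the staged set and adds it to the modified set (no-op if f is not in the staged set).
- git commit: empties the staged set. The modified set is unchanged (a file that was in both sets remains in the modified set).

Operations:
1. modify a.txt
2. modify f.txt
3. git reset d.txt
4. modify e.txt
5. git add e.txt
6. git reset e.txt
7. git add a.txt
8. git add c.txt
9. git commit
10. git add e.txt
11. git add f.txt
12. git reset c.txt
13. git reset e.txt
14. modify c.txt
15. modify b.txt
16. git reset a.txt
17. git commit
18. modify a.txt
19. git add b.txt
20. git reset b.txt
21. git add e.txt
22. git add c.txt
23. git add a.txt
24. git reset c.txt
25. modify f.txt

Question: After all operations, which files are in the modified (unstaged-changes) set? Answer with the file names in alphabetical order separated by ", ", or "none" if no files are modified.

After op 1 (modify a.txt): modified={a.txt} staged={none}
After op 2 (modify f.txt): modified={a.txt, f.txt} staged={none}
After op 3 (git reset d.txt): modified={a.txt, f.txt} staged={none}
After op 4 (modify e.txt): modified={a.txt, e.txt, f.txt} staged={none}
After op 5 (git add e.txt): modified={a.txt, f.txt} staged={e.txt}
After op 6 (git reset e.txt): modified={a.txt, e.txt, f.txt} staged={none}
After op 7 (git add a.txt): modified={e.txt, f.txt} staged={a.txt}
After op 8 (git add c.txt): modified={e.txt, f.txt} staged={a.txt}
After op 9 (git commit): modified={e.txt, f.txt} staged={none}
After op 10 (git add e.txt): modified={f.txt} staged={e.txt}
After op 11 (git add f.txt): modified={none} staged={e.txt, f.txt}
After op 12 (git reset c.txt): modified={none} staged={e.txt, f.txt}
After op 13 (git reset e.txt): modified={e.txt} staged={f.txt}
After op 14 (modify c.txt): modified={c.txt, e.txt} staged={f.txt}
After op 15 (modify b.txt): modified={b.txt, c.txt, e.txt} staged={f.txt}
After op 16 (git reset a.txt): modified={b.txt, c.txt, e.txt} staged={f.txt}
After op 17 (git commit): modified={b.txt, c.txt, e.txt} staged={none}
After op 18 (modify a.txt): modified={a.txt, b.txt, c.txt, e.txt} staged={none}
After op 19 (git add b.txt): modified={a.txt, c.txt, e.txt} staged={b.txt}
After op 20 (git reset b.txt): modified={a.txt, b.txt, c.txt, e.txt} staged={none}
After op 21 (git add e.txt): modified={a.txt, b.txt, c.txt} staged={e.txt}
After op 22 (git add c.txt): modified={a.txt, b.txt} staged={c.txt, e.txt}
After op 23 (git add a.txt): modified={b.txt} staged={a.txt, c.txt, e.txt}
After op 24 (git reset c.txt): modified={b.txt, c.txt} staged={a.txt, e.txt}
After op 25 (modify f.txt): modified={b.txt, c.txt, f.txt} staged={a.txt, e.txt}

Answer: b.txt, c.txt, f.txt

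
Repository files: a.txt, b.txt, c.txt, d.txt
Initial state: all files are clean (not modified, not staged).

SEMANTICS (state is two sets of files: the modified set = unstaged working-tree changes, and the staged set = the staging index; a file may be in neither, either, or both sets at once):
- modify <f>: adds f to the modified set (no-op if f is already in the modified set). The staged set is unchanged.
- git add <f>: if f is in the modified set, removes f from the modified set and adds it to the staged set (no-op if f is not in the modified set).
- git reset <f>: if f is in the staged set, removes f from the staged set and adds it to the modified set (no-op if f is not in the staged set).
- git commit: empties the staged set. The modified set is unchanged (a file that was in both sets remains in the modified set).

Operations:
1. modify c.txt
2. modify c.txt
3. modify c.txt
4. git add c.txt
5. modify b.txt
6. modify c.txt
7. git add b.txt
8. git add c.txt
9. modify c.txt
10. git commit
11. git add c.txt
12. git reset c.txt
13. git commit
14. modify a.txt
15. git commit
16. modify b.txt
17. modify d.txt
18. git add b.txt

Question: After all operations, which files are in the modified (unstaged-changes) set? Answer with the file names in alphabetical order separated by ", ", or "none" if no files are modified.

Answer: a.txt, c.txt, d.txt

Derivation:
After op 1 (modify c.txt): modified={c.txt} staged={none}
After op 2 (modify c.txt): modified={c.txt} staged={none}
After op 3 (modify c.txt): modified={c.txt} staged={none}
After op 4 (git add c.txt): modified={none} staged={c.txt}
After op 5 (modify b.txt): modified={b.txt} staged={c.txt}
After op 6 (modify c.txt): modified={b.txt, c.txt} staged={c.txt}
After op 7 (git add b.txt): modified={c.txt} staged={b.txt, c.txt}
After op 8 (git add c.txt): modified={none} staged={b.txt, c.txt}
After op 9 (modify c.txt): modified={c.txt} staged={b.txt, c.txt}
After op 10 (git commit): modified={c.txt} staged={none}
After op 11 (git add c.txt): modified={none} staged={c.txt}
After op 12 (git reset c.txt): modified={c.txt} staged={none}
After op 13 (git commit): modified={c.txt} staged={none}
After op 14 (modify a.txt): modified={a.txt, c.txt} staged={none}
After op 15 (git commit): modified={a.txt, c.txt} staged={none}
After op 16 (modify b.txt): modified={a.txt, b.txt, c.txt} staged={none}
After op 17 (modify d.txt): modified={a.txt, b.txt, c.txt, d.txt} staged={none}
After op 18 (git add b.txt): modified={a.txt, c.txt, d.txt} staged={b.txt}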